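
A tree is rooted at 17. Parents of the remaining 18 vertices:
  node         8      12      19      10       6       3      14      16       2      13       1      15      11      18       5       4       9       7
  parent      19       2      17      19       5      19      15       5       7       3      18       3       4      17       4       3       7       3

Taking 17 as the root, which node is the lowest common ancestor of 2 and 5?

3

Ancestors of 2 (toward the root): 2, 7, 3, 19, 17.
Ancestors of 5: 5, 4, 3, 19, 17.
The deepest node appearing in both lists is 3.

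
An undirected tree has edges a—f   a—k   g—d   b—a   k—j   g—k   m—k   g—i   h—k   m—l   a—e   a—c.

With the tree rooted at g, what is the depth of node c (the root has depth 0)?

g–k–a–c — 3 edges.

3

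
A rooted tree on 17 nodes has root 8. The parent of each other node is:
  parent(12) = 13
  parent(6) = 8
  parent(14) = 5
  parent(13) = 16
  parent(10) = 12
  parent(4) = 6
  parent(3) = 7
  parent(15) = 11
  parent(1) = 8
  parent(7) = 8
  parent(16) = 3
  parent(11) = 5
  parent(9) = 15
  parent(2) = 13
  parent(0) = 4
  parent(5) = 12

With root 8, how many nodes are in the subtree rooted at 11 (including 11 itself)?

Descendants of 11 (including itself): 11, 15, 9. That's 3.

3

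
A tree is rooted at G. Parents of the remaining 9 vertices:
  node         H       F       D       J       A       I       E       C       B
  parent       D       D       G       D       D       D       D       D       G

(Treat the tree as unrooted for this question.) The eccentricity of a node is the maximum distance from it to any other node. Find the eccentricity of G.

A farthest node from G is H (F, A, J, E, C, I also at distance 2).
The path G-D-H has 2 edges.

2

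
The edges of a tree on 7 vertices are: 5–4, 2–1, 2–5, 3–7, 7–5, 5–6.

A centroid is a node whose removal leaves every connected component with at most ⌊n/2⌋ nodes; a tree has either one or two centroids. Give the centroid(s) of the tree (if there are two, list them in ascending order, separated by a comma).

5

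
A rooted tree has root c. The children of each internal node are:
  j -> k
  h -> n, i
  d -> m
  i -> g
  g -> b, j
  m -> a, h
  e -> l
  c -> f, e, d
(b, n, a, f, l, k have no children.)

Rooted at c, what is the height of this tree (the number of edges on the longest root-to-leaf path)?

7

A deepest node is k, reached by c – d – m – h – i – g – j – k.
That path has 7 edges, so the height is 7.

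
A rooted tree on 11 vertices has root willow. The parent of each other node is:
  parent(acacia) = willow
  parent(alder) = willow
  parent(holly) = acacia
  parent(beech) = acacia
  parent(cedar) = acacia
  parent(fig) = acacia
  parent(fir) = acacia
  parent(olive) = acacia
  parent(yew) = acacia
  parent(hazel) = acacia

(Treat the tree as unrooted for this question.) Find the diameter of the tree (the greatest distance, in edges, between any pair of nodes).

3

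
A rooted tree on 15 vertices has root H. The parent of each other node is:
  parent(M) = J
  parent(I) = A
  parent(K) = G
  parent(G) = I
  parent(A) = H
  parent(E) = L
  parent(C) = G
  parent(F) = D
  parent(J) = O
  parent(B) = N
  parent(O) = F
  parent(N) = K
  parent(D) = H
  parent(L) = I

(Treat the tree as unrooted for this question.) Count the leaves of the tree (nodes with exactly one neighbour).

4

Exactly 4 nodes have a single neighbour: B, C, E, M.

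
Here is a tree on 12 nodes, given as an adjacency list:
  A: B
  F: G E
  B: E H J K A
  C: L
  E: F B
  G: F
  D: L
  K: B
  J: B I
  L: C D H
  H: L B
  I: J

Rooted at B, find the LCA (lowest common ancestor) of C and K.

B

C's ancestor chain is C, L, H, B and K's is K, B; they first meet at B.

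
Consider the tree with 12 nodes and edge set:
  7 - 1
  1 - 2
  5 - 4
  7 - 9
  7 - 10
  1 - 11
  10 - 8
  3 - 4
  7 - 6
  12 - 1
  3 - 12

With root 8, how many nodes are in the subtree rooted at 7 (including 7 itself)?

10

The subtree rooted at 7 contains: 7, 1, 9, 6, 12, 11, 2, 3, 4, 5 — 10 nodes.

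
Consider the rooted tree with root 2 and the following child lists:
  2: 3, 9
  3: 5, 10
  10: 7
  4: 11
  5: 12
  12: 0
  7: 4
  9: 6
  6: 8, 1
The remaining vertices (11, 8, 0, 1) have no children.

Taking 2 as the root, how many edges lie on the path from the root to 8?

Climbing from 8 to the root: 8–6–9–2. That's 3 steps.

3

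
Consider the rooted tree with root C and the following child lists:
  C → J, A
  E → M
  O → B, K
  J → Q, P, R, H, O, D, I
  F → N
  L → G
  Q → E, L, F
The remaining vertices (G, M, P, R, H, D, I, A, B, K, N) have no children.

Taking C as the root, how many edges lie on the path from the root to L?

3

Climbing from L to the root: L – Q – J – C. That's 3 steps.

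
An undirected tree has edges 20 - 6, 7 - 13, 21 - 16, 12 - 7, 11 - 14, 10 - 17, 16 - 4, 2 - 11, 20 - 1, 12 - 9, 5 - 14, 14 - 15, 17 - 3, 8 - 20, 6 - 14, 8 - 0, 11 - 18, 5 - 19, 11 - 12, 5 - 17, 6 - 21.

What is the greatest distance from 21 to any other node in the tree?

A farthest node from 21 is 13.
The path 21–6–14–11–12–7–13 has 6 edges.

6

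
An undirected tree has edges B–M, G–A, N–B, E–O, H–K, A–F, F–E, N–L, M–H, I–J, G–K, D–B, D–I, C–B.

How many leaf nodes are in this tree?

4

Exactly 4 nodes have a single neighbour: C, J, L, O.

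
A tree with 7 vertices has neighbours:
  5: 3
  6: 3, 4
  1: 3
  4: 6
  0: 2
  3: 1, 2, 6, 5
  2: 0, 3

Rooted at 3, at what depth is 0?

2

Path from 3 to 0: 3–2–0, which has 2 edges.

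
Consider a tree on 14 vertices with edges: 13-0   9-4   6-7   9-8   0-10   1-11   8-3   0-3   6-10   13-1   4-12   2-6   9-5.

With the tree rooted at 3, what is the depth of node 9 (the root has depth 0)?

2

3–8–9 — 2 edges.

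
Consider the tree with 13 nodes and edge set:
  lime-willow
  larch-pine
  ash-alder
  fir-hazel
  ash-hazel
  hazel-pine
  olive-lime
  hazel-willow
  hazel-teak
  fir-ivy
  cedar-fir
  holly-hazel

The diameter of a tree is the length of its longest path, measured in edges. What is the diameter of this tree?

5

Starting from alder, a farthest node is olive at distance 5.
One longest path: alder – ash – hazel – willow – lime – olive.
So the diameter is 5.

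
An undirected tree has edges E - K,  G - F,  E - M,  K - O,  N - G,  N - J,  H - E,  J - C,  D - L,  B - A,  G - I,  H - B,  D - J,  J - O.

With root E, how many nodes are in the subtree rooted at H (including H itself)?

3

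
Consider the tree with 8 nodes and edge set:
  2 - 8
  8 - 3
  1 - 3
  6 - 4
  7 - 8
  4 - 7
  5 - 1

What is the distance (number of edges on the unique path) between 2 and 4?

3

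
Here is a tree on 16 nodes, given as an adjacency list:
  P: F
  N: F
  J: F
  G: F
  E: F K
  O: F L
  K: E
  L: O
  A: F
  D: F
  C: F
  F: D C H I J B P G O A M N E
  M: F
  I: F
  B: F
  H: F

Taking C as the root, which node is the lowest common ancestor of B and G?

F

Path B→root: B F C; path G→root: G F C.
First common node: F.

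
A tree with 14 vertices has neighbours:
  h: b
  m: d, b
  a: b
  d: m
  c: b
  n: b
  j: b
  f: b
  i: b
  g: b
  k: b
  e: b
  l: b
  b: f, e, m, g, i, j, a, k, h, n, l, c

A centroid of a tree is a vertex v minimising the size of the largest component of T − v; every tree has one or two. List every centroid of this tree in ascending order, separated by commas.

Delete b: the remaining components have sizes 2, 1, 1, 1, 1, 1, 1, 1, 1, 1, 1, 1. Max 2 ≤ 7, so b is a centroid.
No neighbour of b does as well, so b is the unique centroid.

b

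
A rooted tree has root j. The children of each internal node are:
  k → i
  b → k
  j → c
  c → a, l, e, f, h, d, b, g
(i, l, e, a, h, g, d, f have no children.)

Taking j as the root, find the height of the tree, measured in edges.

4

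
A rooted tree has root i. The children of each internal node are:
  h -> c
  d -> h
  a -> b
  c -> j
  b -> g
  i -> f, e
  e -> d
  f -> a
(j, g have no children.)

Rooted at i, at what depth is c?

Climbing from c to the root: c–h–d–e–i. That's 4 steps.

4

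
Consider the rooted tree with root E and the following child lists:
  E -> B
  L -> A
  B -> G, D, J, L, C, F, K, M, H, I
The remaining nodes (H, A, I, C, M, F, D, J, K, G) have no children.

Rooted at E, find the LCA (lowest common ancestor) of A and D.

B

Path A→root: A L B E; path D→root: D B E.
First common node: B.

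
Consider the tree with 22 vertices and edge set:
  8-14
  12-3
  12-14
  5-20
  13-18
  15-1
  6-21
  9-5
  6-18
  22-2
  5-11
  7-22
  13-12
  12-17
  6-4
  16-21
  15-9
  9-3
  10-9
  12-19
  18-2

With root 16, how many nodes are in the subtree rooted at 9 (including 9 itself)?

7

The subtree rooted at 9 contains: 9, 15, 10, 5, 1, 20, 11 — 7 nodes.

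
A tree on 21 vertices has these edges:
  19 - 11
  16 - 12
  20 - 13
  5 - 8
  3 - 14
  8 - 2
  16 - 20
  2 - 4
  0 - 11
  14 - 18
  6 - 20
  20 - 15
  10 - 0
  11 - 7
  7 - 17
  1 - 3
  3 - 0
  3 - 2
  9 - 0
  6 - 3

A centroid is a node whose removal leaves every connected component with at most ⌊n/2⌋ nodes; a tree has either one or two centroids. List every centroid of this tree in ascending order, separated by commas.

3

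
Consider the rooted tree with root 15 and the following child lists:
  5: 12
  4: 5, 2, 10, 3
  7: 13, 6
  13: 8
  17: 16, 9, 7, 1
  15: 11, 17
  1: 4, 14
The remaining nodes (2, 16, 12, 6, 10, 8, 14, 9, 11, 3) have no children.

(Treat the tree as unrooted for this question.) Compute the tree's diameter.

BFS from 12 reaches 8 last, at distance 7; BFS from 8 confirms no node is farther.
Path: 12 - 5 - 4 - 1 - 17 - 7 - 13 - 8.

7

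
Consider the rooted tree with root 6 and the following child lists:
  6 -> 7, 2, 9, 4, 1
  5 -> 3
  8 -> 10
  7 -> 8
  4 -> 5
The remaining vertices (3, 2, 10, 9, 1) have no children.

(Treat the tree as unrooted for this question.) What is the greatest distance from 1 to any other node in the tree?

4

A farthest node from 1 is 10 (3 also at distance 4).
The path 1 – 6 – 7 – 8 – 10 has 4 edges.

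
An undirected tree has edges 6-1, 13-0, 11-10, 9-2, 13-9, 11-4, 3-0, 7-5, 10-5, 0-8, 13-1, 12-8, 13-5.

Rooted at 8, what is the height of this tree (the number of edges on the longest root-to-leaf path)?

The longest root-to-leaf path is 8 – 0 – 13 – 5 – 10 – 11 – 4 (6 edges).

6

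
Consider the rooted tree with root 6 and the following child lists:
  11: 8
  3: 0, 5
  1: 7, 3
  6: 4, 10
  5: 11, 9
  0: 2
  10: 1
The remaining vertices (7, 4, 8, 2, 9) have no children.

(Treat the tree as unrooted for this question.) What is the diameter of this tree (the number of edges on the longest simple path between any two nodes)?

7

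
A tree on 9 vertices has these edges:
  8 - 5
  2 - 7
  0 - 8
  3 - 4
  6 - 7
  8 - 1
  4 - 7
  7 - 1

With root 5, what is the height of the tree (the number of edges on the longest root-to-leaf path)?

5

3 sits deepest: 5 → 8 → 1 → 7 → 4 → 3 — 5 edges from the root.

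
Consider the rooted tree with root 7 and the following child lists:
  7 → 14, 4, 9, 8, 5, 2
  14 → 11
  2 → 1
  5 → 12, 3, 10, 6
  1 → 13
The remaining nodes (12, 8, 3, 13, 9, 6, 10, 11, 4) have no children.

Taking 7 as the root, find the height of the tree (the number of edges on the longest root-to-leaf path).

The longest root-to-leaf path is 7-2-1-13 (3 edges).

3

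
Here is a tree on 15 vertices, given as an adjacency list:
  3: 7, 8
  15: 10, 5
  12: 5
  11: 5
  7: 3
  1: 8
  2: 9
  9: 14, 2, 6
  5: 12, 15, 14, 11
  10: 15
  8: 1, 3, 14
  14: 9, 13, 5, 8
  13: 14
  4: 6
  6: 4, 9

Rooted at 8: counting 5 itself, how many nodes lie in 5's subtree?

5

The subtree rooted at 5 contains: 5, 11, 15, 12, 10 — 5 nodes.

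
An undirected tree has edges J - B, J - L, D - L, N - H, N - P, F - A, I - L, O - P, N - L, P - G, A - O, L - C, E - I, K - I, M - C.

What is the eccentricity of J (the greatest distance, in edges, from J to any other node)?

6

Distances from J peak at 6, attained at F.
J–L–N–P–O–A–F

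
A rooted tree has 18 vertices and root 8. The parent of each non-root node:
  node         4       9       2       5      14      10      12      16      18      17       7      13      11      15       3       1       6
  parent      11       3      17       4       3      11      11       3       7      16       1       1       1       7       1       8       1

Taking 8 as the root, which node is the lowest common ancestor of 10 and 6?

1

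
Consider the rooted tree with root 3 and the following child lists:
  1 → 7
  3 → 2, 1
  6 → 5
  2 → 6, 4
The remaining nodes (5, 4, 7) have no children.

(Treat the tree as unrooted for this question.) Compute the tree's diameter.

BFS from 7 reaches 5 last, at distance 5; BFS from 5 confirms no node is farther.
Path: 7 – 1 – 3 – 2 – 6 – 5.

5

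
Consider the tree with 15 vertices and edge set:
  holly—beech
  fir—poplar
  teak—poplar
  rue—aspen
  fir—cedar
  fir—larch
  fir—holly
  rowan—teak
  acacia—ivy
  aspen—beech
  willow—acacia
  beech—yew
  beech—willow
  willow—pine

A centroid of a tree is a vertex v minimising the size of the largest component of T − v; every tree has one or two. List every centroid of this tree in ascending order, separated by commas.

Removing beech splits the tree into components of sizes 7, 4, 2, 1; the largest is 7 ≤ ⌊15/2⌋ = 7.
Every other node leaves some component of size > 7, so the centroid is unique.

beech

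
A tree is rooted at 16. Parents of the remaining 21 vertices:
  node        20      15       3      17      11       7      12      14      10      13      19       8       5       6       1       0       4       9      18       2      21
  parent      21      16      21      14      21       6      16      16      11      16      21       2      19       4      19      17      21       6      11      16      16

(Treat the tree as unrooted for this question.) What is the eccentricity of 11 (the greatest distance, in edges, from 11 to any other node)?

Distances from 11 peak at 5, attained at 0.
11–21–16–14–17–0

5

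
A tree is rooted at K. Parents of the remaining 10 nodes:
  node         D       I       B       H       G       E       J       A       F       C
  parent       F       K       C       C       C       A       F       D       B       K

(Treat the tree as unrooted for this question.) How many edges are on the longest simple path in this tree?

A longest path is I-K-C-B-F-D-A-E, with 7 edges.

7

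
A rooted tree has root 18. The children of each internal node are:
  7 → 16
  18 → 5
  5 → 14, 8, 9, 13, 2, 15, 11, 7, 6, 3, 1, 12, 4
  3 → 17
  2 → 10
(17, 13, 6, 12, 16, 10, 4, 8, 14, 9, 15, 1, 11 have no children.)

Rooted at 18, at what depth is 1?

Climbing from 1 to the root: 1 → 5 → 18. That's 2 steps.

2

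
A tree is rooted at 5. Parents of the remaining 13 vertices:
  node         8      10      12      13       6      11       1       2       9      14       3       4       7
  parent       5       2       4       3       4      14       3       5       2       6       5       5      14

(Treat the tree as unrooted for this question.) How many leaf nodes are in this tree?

8

Degree-1 nodes: 1, 7, 8, 9, 10, 11, 12, 13 — 8 of them.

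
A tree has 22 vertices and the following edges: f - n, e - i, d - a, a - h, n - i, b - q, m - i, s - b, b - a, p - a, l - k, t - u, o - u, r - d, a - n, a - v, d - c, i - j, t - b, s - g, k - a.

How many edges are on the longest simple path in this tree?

7

BFS from o reaches j last, at distance 7; BFS from j confirms no node is farther.
Path: o-u-t-b-a-n-i-j.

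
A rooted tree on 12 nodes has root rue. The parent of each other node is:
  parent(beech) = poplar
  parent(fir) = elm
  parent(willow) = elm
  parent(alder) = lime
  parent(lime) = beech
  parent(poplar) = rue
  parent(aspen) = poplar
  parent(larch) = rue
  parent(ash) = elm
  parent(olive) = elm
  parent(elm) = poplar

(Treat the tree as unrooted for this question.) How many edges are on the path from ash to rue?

The path is ash–elm–poplar–rue, which has 3 edges.

3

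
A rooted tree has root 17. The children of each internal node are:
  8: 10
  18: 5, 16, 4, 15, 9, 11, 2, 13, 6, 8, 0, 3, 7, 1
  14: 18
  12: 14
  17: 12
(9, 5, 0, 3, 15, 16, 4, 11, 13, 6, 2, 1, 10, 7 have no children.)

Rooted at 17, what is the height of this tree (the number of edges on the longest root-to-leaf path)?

5

The longest root-to-leaf path is 17 → 12 → 14 → 18 → 8 → 10 (5 edges).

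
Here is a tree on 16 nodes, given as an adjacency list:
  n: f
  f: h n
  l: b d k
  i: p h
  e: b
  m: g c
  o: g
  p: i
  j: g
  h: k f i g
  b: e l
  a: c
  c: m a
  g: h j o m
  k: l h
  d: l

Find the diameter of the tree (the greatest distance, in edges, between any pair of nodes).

8

BFS from a reaches e last, at distance 8; BFS from e confirms no node is farther.
Path: a – c – m – g – h – k – l – b – e.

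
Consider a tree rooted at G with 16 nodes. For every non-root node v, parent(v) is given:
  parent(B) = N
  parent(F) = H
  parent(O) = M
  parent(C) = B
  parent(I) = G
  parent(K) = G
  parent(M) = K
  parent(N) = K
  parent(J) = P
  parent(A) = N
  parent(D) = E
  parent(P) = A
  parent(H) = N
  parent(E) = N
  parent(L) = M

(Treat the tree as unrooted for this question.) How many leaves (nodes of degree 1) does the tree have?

The leaves are C, D, F, I, J, L, O.
That is 7 leaves.

7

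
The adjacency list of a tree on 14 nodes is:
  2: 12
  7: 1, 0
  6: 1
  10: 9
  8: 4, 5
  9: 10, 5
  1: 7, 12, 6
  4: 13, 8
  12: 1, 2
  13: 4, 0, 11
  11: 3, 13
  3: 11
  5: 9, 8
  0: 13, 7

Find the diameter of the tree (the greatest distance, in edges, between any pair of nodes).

A longest path is 10–9–5–8–4–13–0–7–1–12–2, with 10 edges.

10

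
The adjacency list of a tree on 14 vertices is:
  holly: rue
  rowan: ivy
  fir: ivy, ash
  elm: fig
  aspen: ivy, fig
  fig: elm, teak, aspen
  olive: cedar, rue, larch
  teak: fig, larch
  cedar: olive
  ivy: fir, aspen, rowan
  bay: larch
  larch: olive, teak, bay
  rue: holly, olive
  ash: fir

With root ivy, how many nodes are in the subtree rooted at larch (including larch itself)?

Descendants of larch (including itself): larch, olive, bay, rue, cedar, holly. That's 6.

6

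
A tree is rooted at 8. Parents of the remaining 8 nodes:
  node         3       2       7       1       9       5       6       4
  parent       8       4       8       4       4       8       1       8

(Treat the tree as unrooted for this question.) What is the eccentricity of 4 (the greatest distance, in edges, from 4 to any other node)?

Distances from 4 peak at 2, attained at 5 (7, 6, 3 also at distance 2).
4-8-5

2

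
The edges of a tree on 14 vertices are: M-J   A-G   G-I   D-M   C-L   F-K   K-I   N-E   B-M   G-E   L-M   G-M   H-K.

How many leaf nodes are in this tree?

Degree-1 nodes: A, B, C, D, F, H, J, N — 8 of them.

8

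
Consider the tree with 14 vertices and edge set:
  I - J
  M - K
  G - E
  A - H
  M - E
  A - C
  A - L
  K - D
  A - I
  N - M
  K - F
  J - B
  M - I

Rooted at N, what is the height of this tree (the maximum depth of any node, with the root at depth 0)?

4

L sits deepest: N → M → I → A → L — 4 edges from the root.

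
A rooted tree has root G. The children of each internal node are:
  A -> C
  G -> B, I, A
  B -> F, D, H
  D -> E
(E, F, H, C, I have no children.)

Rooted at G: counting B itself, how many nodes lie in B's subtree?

5

Descendants of B (including itself): B, F, D, H, E. That's 5.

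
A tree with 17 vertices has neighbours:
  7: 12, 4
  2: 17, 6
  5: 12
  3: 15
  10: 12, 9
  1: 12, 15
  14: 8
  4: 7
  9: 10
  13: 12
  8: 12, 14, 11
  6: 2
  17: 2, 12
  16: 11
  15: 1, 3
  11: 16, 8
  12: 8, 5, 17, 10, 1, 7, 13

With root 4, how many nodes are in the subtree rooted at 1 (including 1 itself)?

Descendants of 1 (including itself): 1, 15, 3. That's 3.

3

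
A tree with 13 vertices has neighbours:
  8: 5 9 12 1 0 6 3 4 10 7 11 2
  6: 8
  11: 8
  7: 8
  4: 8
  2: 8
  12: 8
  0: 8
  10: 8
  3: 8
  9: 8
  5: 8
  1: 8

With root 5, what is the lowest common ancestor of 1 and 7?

8

Ancestors of 1 (toward the root): 1, 8, 5.
Ancestors of 7: 7, 8, 5.
The deepest node appearing in both lists is 8.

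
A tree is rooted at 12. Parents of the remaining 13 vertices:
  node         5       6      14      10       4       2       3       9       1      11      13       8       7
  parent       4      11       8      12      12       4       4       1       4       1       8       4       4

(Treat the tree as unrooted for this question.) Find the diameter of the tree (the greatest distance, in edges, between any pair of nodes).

BFS from 14 reaches 6 last, at distance 5; BFS from 6 confirms no node is farther.
Path: 14–8–4–1–11–6.

5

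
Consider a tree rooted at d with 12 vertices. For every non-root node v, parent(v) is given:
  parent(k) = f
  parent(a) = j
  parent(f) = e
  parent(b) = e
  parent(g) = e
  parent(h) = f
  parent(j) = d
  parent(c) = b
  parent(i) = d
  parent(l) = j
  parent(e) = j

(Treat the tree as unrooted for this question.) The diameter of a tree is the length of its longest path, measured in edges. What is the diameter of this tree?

BFS from k reaches i last, at distance 5; BFS from i confirms no node is farther.
Path: k–f–e–j–d–i.

5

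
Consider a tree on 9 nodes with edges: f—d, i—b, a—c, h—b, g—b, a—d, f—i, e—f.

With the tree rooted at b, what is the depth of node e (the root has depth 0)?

3

Path from b to e: b → i → f → e, which has 3 edges.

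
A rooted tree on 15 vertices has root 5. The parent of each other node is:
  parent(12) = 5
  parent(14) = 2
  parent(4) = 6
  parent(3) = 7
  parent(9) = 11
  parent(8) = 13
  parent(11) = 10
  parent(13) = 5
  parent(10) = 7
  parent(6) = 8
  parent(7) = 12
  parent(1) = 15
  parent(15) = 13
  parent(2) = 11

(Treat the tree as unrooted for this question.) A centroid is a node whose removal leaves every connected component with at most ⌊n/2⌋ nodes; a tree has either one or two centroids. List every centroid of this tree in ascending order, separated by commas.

Removing 12 splits the tree into components of sizes 7, 7; the largest is 7 ≤ ⌊15/2⌋ = 7.
Every other node leaves some component of size > 7, so the centroid is unique.

12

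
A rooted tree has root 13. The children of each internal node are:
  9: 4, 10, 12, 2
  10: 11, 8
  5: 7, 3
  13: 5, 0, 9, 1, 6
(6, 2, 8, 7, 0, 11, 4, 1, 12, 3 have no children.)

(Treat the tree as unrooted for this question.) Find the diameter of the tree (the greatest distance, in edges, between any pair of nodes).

BFS from 8 reaches 7 last, at distance 5; BFS from 7 confirms no node is farther.
Path: 8–10–9–13–5–7.

5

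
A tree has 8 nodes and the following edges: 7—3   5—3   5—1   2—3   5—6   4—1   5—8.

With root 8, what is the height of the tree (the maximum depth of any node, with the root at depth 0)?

The longest root-to-leaf path is 8 → 5 → 1 → 4 (3 edges).

3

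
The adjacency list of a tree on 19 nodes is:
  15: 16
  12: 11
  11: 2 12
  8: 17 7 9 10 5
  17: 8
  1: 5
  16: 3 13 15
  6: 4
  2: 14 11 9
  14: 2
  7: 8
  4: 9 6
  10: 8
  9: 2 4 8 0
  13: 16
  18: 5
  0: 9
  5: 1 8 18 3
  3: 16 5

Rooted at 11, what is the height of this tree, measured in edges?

7

13 sits deepest: 11 – 2 – 9 – 8 – 5 – 3 – 16 – 13 — 7 edges from the root.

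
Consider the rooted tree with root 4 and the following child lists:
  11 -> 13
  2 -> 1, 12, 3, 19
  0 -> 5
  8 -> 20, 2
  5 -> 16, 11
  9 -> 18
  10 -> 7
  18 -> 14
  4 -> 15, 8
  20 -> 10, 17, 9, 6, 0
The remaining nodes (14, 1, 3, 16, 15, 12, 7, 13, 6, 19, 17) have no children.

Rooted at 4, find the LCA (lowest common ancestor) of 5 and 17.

20

5's ancestor chain is 5, 0, 20, 8, 4 and 17's is 17, 20, 8, 4; they first meet at 20.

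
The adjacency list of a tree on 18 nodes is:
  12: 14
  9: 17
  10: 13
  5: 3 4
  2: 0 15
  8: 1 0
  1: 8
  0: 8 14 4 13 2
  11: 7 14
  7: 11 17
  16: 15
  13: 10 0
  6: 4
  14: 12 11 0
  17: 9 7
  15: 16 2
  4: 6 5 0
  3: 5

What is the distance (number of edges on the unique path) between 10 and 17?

6

The path is 10–13–0–14–11–7–17, which has 6 edges.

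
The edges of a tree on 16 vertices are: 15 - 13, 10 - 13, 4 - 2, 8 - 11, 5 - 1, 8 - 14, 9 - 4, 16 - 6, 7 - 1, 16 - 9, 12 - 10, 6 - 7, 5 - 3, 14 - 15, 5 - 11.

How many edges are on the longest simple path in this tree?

BFS from 2 reaches 12 last, at distance 14; BFS from 12 confirms no node is farther.
Path: 2 - 4 - 9 - 16 - 6 - 7 - 1 - 5 - 11 - 8 - 14 - 15 - 13 - 10 - 12.

14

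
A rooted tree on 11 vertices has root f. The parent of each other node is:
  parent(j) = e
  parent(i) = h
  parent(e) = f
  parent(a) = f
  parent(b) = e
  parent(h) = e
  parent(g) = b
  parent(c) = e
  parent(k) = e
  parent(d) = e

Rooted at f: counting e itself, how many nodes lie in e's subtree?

The subtree rooted at e contains: e, d, b, k, h, c, j, g, i — 9 nodes.

9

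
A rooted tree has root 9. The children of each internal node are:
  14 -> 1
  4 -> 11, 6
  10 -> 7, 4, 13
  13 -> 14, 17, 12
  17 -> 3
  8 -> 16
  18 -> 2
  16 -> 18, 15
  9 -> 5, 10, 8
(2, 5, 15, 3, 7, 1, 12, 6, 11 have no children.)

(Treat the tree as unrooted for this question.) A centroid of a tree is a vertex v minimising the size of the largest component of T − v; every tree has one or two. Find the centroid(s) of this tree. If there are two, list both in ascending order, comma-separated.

10

Removing 10 splits the tree into components of sizes 7, 6, 3, 1; the largest is 7 ≤ ⌊18/2⌋ = 9.
No neighbour of 10 does as well, so 10 is the unique centroid.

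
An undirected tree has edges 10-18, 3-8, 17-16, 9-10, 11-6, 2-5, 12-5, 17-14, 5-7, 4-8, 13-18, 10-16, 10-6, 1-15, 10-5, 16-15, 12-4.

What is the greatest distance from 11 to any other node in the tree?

7

Distances from 11 peak at 7, attained at 3.
11 – 6 – 10 – 5 – 12 – 4 – 8 – 3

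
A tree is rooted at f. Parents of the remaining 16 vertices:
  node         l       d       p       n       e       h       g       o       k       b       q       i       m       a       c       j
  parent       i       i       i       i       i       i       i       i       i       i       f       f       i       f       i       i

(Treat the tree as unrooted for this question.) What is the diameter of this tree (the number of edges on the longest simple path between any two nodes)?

A longest path is a – f – i – g, with 3 edges.

3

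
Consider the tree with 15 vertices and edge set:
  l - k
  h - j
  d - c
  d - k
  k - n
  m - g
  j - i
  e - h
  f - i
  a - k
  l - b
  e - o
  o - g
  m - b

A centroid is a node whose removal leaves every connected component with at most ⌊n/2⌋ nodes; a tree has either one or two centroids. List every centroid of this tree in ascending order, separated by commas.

m

Removing m splits the tree into components of sizes 7, 7; the largest is 7 ≤ ⌊15/2⌋ = 7.
No neighbour of m does as well, so m is the unique centroid.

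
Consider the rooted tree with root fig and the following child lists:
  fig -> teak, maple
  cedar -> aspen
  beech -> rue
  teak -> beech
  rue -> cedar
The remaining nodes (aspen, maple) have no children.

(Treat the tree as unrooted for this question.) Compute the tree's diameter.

6

Starting from maple, a farthest node is aspen at distance 6.
One longest path: maple - fig - teak - beech - rue - cedar - aspen.
So the diameter is 6.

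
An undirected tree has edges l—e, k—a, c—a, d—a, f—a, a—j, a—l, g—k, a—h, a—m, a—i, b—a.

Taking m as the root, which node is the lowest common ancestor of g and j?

a

Ancestors of g (toward the root): g, k, a, m.
Ancestors of j: j, a, m.
The deepest node appearing in both lists is a.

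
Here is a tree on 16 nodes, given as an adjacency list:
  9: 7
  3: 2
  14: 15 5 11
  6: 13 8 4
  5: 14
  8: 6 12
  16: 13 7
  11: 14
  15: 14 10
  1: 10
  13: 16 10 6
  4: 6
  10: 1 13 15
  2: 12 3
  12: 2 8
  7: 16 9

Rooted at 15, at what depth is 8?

Path from 15 to 8: 15–10–13–6–8, which has 4 edges.

4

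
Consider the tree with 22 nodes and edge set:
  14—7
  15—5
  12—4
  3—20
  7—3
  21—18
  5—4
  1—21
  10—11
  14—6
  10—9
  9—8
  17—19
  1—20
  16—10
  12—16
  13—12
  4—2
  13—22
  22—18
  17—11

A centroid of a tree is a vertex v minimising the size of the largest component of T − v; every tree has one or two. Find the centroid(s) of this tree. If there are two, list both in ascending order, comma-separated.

Delete 12: the remaining components have sizes 10, 7, 4. Max 10 ≤ 11, so 12 is a centroid.
No neighbour of 12 does as well, so 12 is the unique centroid.

12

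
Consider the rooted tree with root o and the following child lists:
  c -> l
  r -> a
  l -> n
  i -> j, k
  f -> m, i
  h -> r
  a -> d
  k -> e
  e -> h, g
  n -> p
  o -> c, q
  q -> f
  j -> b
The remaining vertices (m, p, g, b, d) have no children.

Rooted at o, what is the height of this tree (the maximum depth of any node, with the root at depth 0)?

9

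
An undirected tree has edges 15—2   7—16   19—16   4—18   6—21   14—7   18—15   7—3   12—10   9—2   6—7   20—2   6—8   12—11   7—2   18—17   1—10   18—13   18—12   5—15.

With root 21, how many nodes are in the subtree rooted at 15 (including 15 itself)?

The subtree rooted at 15 contains: 15, 18, 5, 13, 12, 17, 4, 11, 10, 1 — 10 nodes.

10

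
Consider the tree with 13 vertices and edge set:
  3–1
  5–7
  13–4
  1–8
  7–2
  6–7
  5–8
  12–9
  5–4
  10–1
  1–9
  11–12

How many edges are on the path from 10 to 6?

10–1–8–5–7–6: 5 edges.

5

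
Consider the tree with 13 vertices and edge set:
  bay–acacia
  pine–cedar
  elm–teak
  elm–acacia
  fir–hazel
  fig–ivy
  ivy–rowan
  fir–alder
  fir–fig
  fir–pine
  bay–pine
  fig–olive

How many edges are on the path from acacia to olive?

5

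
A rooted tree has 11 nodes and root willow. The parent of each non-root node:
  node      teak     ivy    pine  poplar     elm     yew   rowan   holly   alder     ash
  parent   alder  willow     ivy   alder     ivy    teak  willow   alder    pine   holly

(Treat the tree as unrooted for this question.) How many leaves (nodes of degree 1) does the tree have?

5

Exactly 5 nodes have a single neighbour: ash, elm, poplar, rowan, yew.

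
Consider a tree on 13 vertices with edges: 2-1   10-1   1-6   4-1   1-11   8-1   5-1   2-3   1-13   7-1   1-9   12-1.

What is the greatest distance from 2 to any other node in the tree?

2

Distances from 2 peak at 2, attained at 8 (7, 12, 9, 6, 10, 13, 4, 11, 5 also at distance 2).
2-1-8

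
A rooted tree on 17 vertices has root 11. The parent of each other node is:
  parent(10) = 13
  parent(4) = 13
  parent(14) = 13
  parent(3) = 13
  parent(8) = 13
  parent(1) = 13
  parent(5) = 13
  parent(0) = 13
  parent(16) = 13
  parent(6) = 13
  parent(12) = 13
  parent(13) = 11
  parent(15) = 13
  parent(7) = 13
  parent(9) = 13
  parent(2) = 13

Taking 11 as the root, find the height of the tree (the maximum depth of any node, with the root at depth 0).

The longest root-to-leaf path is 11–13–1 (2 edges).

2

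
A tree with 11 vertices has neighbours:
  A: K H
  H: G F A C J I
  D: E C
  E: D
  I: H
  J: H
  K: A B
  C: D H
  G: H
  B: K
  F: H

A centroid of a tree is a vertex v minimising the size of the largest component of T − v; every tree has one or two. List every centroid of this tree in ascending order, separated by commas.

Removing H splits the tree into components of sizes 3, 3, 1, 1, 1, 1; the largest is 3 ≤ ⌊11/2⌋ = 5.
Every other node leaves some component of size > 5, so the centroid is unique.

H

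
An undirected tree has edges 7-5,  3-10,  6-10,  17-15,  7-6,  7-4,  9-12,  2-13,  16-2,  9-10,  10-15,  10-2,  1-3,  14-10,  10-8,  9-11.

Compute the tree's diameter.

5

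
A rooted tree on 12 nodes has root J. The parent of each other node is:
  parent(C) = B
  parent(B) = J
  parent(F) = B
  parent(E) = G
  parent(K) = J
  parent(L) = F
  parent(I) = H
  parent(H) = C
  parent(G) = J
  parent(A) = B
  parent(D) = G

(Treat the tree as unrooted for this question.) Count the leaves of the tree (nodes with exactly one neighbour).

6

Degree-1 nodes: A, D, E, I, K, L — 6 of them.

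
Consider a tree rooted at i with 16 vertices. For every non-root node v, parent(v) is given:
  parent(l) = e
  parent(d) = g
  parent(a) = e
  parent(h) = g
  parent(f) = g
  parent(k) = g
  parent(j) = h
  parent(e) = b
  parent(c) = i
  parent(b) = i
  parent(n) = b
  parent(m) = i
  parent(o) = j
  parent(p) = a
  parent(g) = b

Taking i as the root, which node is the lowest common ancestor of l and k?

b

Path l→root: l e b i; path k→root: k g b i.
First common node: b.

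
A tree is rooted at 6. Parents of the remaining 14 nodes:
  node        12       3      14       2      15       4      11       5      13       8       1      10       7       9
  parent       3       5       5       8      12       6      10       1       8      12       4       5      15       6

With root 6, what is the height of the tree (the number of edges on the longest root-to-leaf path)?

13 sits deepest: 6–4–1–5–3–12–8–13 — 7 edges from the root.

7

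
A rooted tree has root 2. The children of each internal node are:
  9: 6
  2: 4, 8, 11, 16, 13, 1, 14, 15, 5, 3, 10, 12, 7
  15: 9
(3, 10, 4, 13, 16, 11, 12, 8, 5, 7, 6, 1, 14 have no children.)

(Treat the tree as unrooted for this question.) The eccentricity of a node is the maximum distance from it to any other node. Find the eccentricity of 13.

4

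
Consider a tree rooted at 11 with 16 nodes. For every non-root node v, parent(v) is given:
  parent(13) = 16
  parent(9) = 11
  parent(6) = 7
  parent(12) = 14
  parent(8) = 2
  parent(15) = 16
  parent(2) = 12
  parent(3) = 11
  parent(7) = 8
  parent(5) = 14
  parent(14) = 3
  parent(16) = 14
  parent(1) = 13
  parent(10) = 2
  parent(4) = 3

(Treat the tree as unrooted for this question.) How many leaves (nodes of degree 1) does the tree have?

The leaves are 1, 4, 5, 6, 9, 10, 15.
That is 7 leaves.

7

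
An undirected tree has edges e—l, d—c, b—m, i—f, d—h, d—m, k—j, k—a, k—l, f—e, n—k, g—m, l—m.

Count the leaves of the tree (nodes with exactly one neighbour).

8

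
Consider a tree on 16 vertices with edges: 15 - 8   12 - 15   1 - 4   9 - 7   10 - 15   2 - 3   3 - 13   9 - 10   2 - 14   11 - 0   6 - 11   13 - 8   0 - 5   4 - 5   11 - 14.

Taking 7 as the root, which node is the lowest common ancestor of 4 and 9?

Ancestors of 4 (toward the root): 4, 5, 0, 11, 14, 2, 3, 13, 8, 15, 10, 9, 7.
Ancestors of 9: 9, 7.
The deepest node appearing in both lists is 9.

9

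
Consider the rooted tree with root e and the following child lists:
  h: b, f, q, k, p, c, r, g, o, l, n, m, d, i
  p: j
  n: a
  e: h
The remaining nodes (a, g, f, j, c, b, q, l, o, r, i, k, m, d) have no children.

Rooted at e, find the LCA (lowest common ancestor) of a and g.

a's ancestor chain is a, n, h, e and g's is g, h, e; they first meet at h.

h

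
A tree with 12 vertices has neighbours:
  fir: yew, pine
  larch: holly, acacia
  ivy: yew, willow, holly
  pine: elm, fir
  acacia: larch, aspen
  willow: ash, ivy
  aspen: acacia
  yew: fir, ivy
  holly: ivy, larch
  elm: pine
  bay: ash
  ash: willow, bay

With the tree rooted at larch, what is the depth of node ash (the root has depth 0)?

4

larch – holly – ivy – willow – ash — 4 edges.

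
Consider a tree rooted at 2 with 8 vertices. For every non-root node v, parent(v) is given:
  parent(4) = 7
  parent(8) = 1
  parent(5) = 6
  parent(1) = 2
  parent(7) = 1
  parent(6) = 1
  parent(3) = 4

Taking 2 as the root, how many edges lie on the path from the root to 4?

3

Path from 2 to 4: 2 → 1 → 7 → 4, which has 3 edges.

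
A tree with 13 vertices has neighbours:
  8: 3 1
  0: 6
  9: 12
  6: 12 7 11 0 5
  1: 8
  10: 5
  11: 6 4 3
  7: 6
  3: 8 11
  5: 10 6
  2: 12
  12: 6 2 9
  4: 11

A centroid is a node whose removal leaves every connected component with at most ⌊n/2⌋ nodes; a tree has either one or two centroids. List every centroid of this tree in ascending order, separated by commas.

6

If 6 is removed the pieces have sizes 5, 3, 2, 1, 1, all ≤ ⌊13/2⌋ = 6.
No neighbour of 6 does as well, so 6 is the unique centroid.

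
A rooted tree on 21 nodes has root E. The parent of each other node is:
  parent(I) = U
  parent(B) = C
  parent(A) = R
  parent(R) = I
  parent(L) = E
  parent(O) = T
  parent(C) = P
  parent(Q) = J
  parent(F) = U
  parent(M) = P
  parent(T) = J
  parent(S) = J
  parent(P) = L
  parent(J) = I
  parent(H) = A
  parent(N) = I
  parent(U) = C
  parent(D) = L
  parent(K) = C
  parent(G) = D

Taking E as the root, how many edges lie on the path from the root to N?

6

E → L → P → C → U → I → N — 6 edges.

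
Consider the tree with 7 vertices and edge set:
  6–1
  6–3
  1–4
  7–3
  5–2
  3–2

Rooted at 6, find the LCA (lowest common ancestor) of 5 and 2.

Ancestors of 5 (toward the root): 5, 2, 3, 6.
Ancestors of 2: 2, 3, 6.
The deepest node appearing in both lists is 2.

2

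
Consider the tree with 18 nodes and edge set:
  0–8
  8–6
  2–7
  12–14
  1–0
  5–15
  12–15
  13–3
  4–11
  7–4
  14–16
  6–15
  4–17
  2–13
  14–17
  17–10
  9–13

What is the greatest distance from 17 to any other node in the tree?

A farthest node from 17 is 1.
The path 17 – 14 – 12 – 15 – 6 – 8 – 0 – 1 has 7 edges.

7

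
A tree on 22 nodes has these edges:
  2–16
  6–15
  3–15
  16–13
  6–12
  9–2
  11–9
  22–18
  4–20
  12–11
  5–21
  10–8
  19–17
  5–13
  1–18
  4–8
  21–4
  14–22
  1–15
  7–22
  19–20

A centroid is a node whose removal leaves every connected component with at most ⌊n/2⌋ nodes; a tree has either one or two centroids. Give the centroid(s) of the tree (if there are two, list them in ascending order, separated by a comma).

2, 9

Delete 2: the remaining components have sizes 11, 10. Max 11 ≤ 11, so 2 is a centroid.
9 is adjacent to 2 and is also a centroid (the largest component after removing it is likewise 11).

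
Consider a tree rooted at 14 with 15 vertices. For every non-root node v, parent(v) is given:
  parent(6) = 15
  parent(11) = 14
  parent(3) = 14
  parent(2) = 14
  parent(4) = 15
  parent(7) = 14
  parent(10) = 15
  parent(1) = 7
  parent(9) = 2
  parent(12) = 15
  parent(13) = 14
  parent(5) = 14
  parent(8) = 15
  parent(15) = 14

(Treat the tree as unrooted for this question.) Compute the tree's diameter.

A longest path is 8–15–14–7–1, with 4 edges.

4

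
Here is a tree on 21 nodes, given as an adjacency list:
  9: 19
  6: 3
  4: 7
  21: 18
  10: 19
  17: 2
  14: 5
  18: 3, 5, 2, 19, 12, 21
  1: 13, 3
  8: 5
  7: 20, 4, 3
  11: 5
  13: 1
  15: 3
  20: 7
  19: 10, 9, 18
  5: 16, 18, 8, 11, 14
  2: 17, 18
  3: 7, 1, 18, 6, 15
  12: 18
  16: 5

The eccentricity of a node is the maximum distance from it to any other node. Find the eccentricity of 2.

The node farthest from 2 is 20 (4, 13 also at distance 4), via 2-18-3-7-20 — 4 edges.

4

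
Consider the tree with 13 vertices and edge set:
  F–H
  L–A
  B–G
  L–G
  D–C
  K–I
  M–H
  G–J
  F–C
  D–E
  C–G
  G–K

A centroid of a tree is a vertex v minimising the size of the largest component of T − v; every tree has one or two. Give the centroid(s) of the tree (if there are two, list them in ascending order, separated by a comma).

G

Removing G splits the tree into components of sizes 6, 2, 2, 1, 1; the largest is 6 ≤ ⌊13/2⌋ = 6.
Every other node leaves some component of size > 6, so the centroid is unique.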